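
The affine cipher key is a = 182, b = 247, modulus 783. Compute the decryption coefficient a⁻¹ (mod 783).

185

Extended Euclidean algorithm:
783 = 4·182 + 55
182 = 3·55 + 17
55 = 3·17 + 4
17 = 4·4 + 1
4 = 4·1 + 0
gcd = 1, so the inverse exists. Back-substitute:
1 = 17 − 4·4
1 = −4·55 + 13·17
1 = 13·182 − 43·55
1 = −43·783 + 185·182
So 182·185 ≡ 1 (mod 783).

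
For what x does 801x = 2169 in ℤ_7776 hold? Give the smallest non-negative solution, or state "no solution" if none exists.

857

First find gcd(801, 7776):
7776 = 9·801 + 567
801 = 1·567 + 234
567 = 2·234 + 99
234 = 2·99 + 36
99 = 2·36 + 27
36 = 1·27 + 9
27 = 3·9 + 0
gcd = 9 and 9 | 2169, so solutions exist. Divide through by 9: 89x ≡ 241 (mod 864).
Now find 89⁻¹ mod 864:
864 = 9×89 + 63
89 = 1×63 + 26
63 = 2×26 + 11
26 = 2×11 + 4
11 = 2×4 + 3
4 = 1×3 + 1
3 = 3×1 + 0
Back-substitute:
1 = 4 − 3
1 = −11 + 3·4
1 = 3·26 − 7·11
1 = −7·63 + 17·26
1 = 17·89 − 24·63
1 = −24·864 + 233·89
So 89⁻¹ ≡ 233 (mod 864).
Then x ≡ 233·241 ≡ 857 (mod 864); the smallest non-negative solution is x = 857.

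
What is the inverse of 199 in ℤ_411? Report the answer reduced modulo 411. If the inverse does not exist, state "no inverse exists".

Run Euclid on (411, 199):
411 = 2×199 + 13
199 = 15×13 + 4
13 = 3×4 + 1
4 = 4×1 + 0
gcd = 1, so the inverse exists. Back-substitute:
1 = 13 − 3·4
1 = −3·199 + 46·13
1 = 46·411 − 95·199
So 199·(-95) ≡ 1 (mod 411), and -95 ≡ 316 (mod 411).

316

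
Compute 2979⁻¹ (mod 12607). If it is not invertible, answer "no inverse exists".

821

Extended Euclidean algorithm:
12607 = 4*2979 + 691
2979 = 4*691 + 215
691 = 3*215 + 46
215 = 4*46 + 31
46 = 1*31 + 15
31 = 2*15 + 1
15 = 15*1 + 0
The gcd is 1. Working backward:
1 = 31 − 2·15
1 = −2·46 + 3·31
1 = 3·215 − 14·46
1 = −14·691 + 45·215
1 = 45·2979 − 194·691
1 = −194·12607 + 821·2979
So 2979·821 ≡ 1 (mod 12607).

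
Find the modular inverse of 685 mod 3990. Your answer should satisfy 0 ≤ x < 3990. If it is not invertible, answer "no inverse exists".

no inverse exists

Euclidean algorithm on 3990, 685:
3990 = 5·685 + 565
685 = 1·565 + 120
565 = 4·120 + 85
120 = 1·85 + 35
85 = 2·35 + 15
35 = 2·15 + 5
15 = 3·5 + 0
gcd(685, 3990) = 5 ≠ 1, so 685 has no multiplicative inverse modulo 3990.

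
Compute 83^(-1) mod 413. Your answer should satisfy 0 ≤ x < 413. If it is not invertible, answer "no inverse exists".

209

Apply the Euclidean algorithm to 413 and 83:
413 = 4·83 + 81
83 = 1·81 + 2
81 = 40·2 + 1
2 = 2·1 + 0
gcd = 1, so the inverse exists. Back-substitute:
1 = 81 − 40·2
1 = −40·83 + 41·81
1 = 41·413 − 204·83
Hence 83⁻¹ ≡ -204 ≡ 209 (mod 413).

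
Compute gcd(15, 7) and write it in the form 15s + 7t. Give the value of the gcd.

1

Apply Euclid's algorithm to 15 and 7:
15 = 2·7 + 1
7 = 7·1 + 0
gcd(15, 7) = 1.
Working backward:
1 = 15 − 2·7
So 1 = (1)·15 + (-2)·7.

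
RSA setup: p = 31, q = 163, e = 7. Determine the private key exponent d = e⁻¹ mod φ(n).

2083

φ(n) = (p−1)(q−1) = 30·162 = 4860.
Need d with 7·d ≡ 1 (mod 4860). Apply the extended Euclidean algorithm:
4860 = 694*7 + 2
7 = 3*2 + 1
2 = 2*1 + 0
Back-substitute:
1 = 7 − 3·2
1 = −3·4860 + 2083·7
So 7·2083 ≡ 1 (mod 4860), hence d = 2083.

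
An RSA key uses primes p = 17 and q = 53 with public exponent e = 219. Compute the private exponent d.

φ(n) = (p−1)(q−1) = 16·52 = 832.
Need d with 219·d ≡ 1 (mod 832). Apply the extended Euclidean algorithm:
832 = 3·219 + 175
219 = 1·175 + 44
175 = 3·44 + 43
44 = 1·43 + 1
43 = 43·1 + 0
Back-substitute:
1 = 44 − 43
1 = −175 + 4·44
1 = 4·219 − 5·175
1 = −5·832 + 19·219
So 219·19 ≡ 1 (mod 832), hence d = 19.

19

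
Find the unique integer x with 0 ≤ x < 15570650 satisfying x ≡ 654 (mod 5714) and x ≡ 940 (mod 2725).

14279940

Write x = 654 + 5714·k. Then 5714·k ≡ 940 − 654 ≡ 286 (mod 2725).
Need 5714⁻¹ mod 2725. Extended Euclid on (2725, 264):
2725 = 10·264 + 85
264 = 3·85 + 9
85 = 9·9 + 4
9 = 2·4 + 1
4 = 4·1 + 0
Back-substitute:
1 = 9 − 2·4
1 = −2·85 + 19·9
1 = 19·264 − 59·85
1 = −59·2725 + 609·264
5714⁻¹ ≡ 609 (mod 2725), so k ≡ 609·286 ≡ 2499 (mod 2725).
x = 654 + 5714·2499 = 14279940.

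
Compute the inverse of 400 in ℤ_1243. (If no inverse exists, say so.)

289

gcd(1243, 400) by repeated division:
1243 = 3×400 + 43
400 = 9×43 + 13
43 = 3×13 + 4
13 = 3×4 + 1
4 = 4×1 + 0
gcd = 1, so the inverse exists. Back-substitute:
1 = 13 − 3·4
1 = −3·43 + 10·13
1 = 10·400 − 93·43
1 = −93·1243 + 289·400
So 400·289 ≡ 1 (mod 1243).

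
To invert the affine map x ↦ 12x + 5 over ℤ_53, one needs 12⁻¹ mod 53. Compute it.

Extended Euclidean algorithm:
53 = 4*12 + 5
12 = 2*5 + 2
5 = 2*2 + 1
2 = 2*1 + 0
Since gcd(12, 53) = 1, back-substitute to write 1 as a combination:
1 = 5 − 2·2
1 = −2·12 + 5·5
1 = 5·53 − 22·12
So 12·(-22) ≡ 1 (mod 53), and -22 ≡ 31 (mod 53).

31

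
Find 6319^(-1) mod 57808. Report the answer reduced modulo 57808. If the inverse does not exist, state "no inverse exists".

Run Euclid on (57808, 6319):
57808 = 9·6319 + 937
6319 = 6·937 + 697
937 = 1·697 + 240
697 = 2·240 + 217
240 = 1·217 + 23
217 = 9·23 + 10
23 = 2·10 + 3
10 = 3·3 + 1
3 = 3·1 + 0
Since gcd(6319, 57808) = 1, back-substitute to write 1 as a combination:
1 = 10 − 3·3
1 = −3·23 + 7·10
1 = 7·217 − 66·23
1 = −66·240 + 73·217
1 = 73·697 − 212·240
1 = −212·937 + 285·697
1 = 285·6319 − 1922·937
1 = −1922·57808 + 17583·6319
So 6319·17583 ≡ 1 (mod 57808).

17583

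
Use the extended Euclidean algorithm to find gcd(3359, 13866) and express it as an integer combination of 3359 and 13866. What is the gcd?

1

Repeated division:
13866 = 4·3359 + 430
3359 = 7·430 + 349
430 = 1·349 + 81
349 = 4·81 + 25
81 = 3·25 + 6
25 = 4·6 + 1
6 = 6·1 + 0
gcd(3359, 13866) = 1.
Back-substituting:
1 = 25 − 4·6
1 = −4·81 + 13·25
1 = 13·349 − 56·81
1 = −56·430 + 69·349
1 = 69·3359 − 539·430
1 = −539·13866 + 2225·3359
So 1 = (-539)·13866 + (2225)·3359.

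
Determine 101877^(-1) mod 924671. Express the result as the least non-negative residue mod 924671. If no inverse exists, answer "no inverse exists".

Apply the Euclidean algorithm to 924671 and 101877:
924671 = 9×101877 + 7778
101877 = 13×7778 + 763
7778 = 10×763 + 148
763 = 5×148 + 23
148 = 6×23 + 10
23 = 2×10 + 3
10 = 3×3 + 1
3 = 3×1 + 0
Since gcd(101877, 924671) = 1, back-substitute to write 1 as a combination:
1 = 10 − 3·3
1 = −3·23 + 7·10
1 = 7·148 − 45·23
1 = −45·763 + 232·148
1 = 232·7778 − 2365·763
1 = −2365·101877 + 30977·7778
1 = 30977·924671 − 281158·101877
So 101877·(-281158) ≡ 1 (mod 924671), and -281158 ≡ 643513 (mod 924671).

643513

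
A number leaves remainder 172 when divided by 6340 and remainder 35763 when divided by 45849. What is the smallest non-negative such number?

192647412

Write x = 172 + 6340·k. Then 6340·k ≡ 35763 − 172 ≡ 35591 (mod 45849).
Need 6340⁻¹ mod 45849. Extended Euclid on (45849, 6340):
45849 = 7×6340 + 1469
6340 = 4×1469 + 464
1469 = 3×464 + 77
464 = 6×77 + 2
77 = 38×2 + 1
2 = 2×1 + 0
Back-substitute:
1 = 77 − 38·2
1 = −38·464 + 229·77
1 = 229·1469 − 725·464
1 = −725·6340 + 3129·1469
1 = 3129·45849 − 22628·6340
6340⁻¹ ≡ 23221 (mod 45849), so k ≡ 23221·35591 ≡ 30386 (mod 45849).
x = 172 + 6340·30386 = 192647412.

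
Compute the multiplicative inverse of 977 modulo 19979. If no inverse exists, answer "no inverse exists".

4642

Apply the Euclidean algorithm to 19979 and 977:
19979 = 20*977 + 439
977 = 2*439 + 99
439 = 4*99 + 43
99 = 2*43 + 13
43 = 3*13 + 4
13 = 3*4 + 1
4 = 4*1 + 0
gcd = 1, so the inverse exists. Back-substitute:
1 = 13 − 3·4
1 = −3·43 + 10·13
1 = 10·99 − 23·43
1 = −23·439 + 102·99
1 = 102·977 − 227·439
1 = −227·19979 + 4642·977
So 977·4642 ≡ 1 (mod 19979).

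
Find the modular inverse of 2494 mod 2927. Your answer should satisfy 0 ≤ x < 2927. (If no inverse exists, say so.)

1379

gcd(2927, 2494) by repeated division:
2927 = 1*2494 + 433
2494 = 5*433 + 329
433 = 1*329 + 104
329 = 3*104 + 17
104 = 6*17 + 2
17 = 8*2 + 1
2 = 2*1 + 0
gcd = 1, so the inverse exists. Back-substitute:
1 = 17 − 8·2
1 = −8·104 + 49·17
1 = 49·329 − 155·104
1 = −155·433 + 204·329
1 = 204·2494 − 1175·433
1 = −1175·2927 + 1379·2494
So 2494·1379 ≡ 1 (mod 2927).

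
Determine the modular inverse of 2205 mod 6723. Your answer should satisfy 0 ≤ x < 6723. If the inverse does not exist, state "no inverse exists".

no inverse exists

Euclidean algorithm on 6723, 2205:
6723 = 3·2205 + 108
2205 = 20·108 + 45
108 = 2·45 + 18
45 = 2·18 + 9
18 = 2·9 + 0
gcd(2205, 6723) = 9 ≠ 1, so 2205 has no multiplicative inverse modulo 6723.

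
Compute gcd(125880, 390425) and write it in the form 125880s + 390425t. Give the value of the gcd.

5

Apply Euclid's algorithm to 390425 and 125880:
390425 = 3×125880 + 12785
125880 = 9×12785 + 10815
12785 = 1×10815 + 1970
10815 = 5×1970 + 965
1970 = 2×965 + 40
965 = 24×40 + 5
40 = 8×5 + 0
gcd(125880, 390425) = 5.
Express as a combination:
5 = 965 − 24·40
5 = −24·1970 + 49·965
5 = 49·10815 − 269·1970
5 = −269·12785 + 318·10815
5 = 318·125880 − 3131·12785
5 = −3131·390425 + 9711·125880
So 5 = (-3131)·390425 + (9711)·125880.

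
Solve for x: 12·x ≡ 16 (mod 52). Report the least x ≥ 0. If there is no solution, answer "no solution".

10

First find gcd(12, 52):
52 = 4·12 + 4
12 = 3·4 + 0
gcd = 4 and 4 | 16, so solutions exist. Divide through by 4: 3x ≡ 4 (mod 13).
Now find 3⁻¹ mod 13:
13 = 4×3 + 1
3 = 3×1 + 0
Back-substitute:
1 = 13 − 4·3
So 3·(-4) ≡ 1 (mod 13), i.e. 3⁻¹ ≡ 9.
Then x ≡ 9·4 ≡ 10 (mod 13); the smallest non-negative solution is x = 10.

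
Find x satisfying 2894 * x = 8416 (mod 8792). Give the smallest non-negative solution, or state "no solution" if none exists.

First find gcd(2894, 8792):
8792 = 3*2894 + 110
2894 = 26*110 + 34
110 = 3*34 + 8
34 = 4*8 + 2
8 = 4*2 + 0
gcd = 2 and 2 | 8416, so solutions exist. Divide through by 2: 1447x ≡ 4208 (mod 4396).
Now find 1447⁻¹ mod 4396:
4396 = 3*1447 + 55
1447 = 26*55 + 17
55 = 3*17 + 4
17 = 4*4 + 1
4 = 4*1 + 0
Back-substitute:
1 = 17 − 4·4
1 = −4·55 + 13·17
1 = 13·1447 − 342·55
1 = −342·4396 + 1039·1447
So 1447⁻¹ ≡ 1039 (mod 4396).
Then x ≡ 1039·4208 ≡ 2488 (mod 4396); the smallest non-negative solution is x = 2488.

2488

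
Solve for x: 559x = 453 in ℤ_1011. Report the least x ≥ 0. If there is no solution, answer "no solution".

462

First find gcd(559, 1011):
1011 = 1·559 + 452
559 = 1·452 + 107
452 = 4·107 + 24
107 = 4·24 + 11
24 = 2·11 + 2
11 = 5·2 + 1
2 = 2·1 + 0
gcd = 1, so a unique solution mod 1011 exists.
Back-substitute for the Bézout coefficients:
1 = 11 − 5·2
1 = −5·24 + 11·11
1 = 11·107 − 49·24
1 = −49·452 + 207·107
1 = 207·559 − 256·452
1 = −256·1011 + 463·559
So 559·(463) ≡ 1 (mod 1011), giving 559⁻¹ ≡ 463.
x ≡ 559⁻¹·453 ≡ 463·453 ≡ 462 (mod 1011).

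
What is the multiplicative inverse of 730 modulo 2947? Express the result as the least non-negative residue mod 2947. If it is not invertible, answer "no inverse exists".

Extended Euclidean algorithm:
2947 = 4·730 + 27
730 = 27·27 + 1
27 = 27·1 + 0
Since gcd(730, 2947) = 1, back-substitute to write 1 as a combination:
1 = 730 − 27·27
1 = −27·2947 + 109·730
So 730·109 ≡ 1 (mod 2947).

109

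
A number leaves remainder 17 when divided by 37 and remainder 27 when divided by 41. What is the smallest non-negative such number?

683

Write x = 17 + 37·k. Then 37·k ≡ 27 − 17 ≡ 10 (mod 41).
Need 37⁻¹ mod 41. Extended Euclid on (41, 37):
41 = 1·37 + 4
37 = 9·4 + 1
4 = 4·1 + 0
Back-substitute:
1 = 37 − 9·4
1 = −9·41 + 10·37
37⁻¹ ≡ 10 (mod 41), so k ≡ 10·10 ≡ 18 (mod 41).
x = 17 + 37·18 = 683.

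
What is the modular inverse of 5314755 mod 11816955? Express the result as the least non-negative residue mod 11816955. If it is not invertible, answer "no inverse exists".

Euclidean algorithm on 11816955, 5314755:
11816955 = 2·5314755 + 1187445
5314755 = 4·1187445 + 564975
1187445 = 2·564975 + 57495
564975 = 9·57495 + 47520
57495 = 1·47520 + 9975
47520 = 4·9975 + 7620
9975 = 1·7620 + 2355
7620 = 3·2355 + 555
2355 = 4·555 + 135
555 = 4·135 + 15
135 = 9·15 + 0
Since gcd = 15 > 1, 5314755 is not a unit mod 11816955.

no inverse exists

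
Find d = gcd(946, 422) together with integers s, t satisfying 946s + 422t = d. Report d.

2

Apply Euclid's algorithm to 946 and 422:
946 = 2*422 + 102
422 = 4*102 + 14
102 = 7*14 + 4
14 = 3*4 + 2
4 = 2*2 + 0
gcd(946, 422) = 2.
Express as a combination:
2 = 14 − 3·4
2 = −3·102 + 22·14
2 = 22·422 − 91·102
2 = −91·946 + 204·422
So 2 = (-91)·946 + (204)·422.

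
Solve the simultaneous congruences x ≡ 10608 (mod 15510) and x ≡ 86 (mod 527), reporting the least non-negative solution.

6385218

Write x = 10608 + 15510·k. Then 15510·k ≡ 86 − 10608 ≡ 18 (mod 527).
Need 15510⁻¹ mod 527. Extended Euclid on (527, 227):
527 = 2·227 + 73
227 = 3·73 + 8
73 = 9·8 + 1
8 = 8·1 + 0
Back-substitute:
1 = 73 − 9·8
1 = −9·227 + 28·73
1 = 28·527 − 65·227
15510⁻¹ ≡ 462 (mod 527), so k ≡ 462·18 ≡ 411 (mod 527).
x = 10608 + 15510·411 = 6385218.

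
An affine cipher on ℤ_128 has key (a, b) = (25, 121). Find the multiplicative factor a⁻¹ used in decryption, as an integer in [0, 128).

41

Extended Euclidean algorithm:
128 = 5·25 + 3
25 = 8·3 + 1
3 = 3·1 + 0
The gcd is 1. Working backward:
1 = 25 − 8·3
1 = −8·128 + 41·25
So 25·41 ≡ 1 (mod 128).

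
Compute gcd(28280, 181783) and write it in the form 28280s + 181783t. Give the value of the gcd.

7

Repeated division:
181783 = 6*28280 + 12103
28280 = 2*12103 + 4074
12103 = 2*4074 + 3955
4074 = 1*3955 + 119
3955 = 33*119 + 28
119 = 4*28 + 7
28 = 4*7 + 0
gcd(28280, 181783) = 7.
Back-substituting:
7 = 119 − 4·28
7 = −4·3955 + 133·119
7 = 133·4074 − 137·3955
7 = −137·12103 + 407·4074
7 = 407·28280 − 951·12103
7 = −951·181783 + 6113·28280
So 7 = (-951)·181783 + (6113)·28280.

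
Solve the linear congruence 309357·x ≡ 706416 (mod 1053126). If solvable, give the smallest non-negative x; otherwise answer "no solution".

no solution

gcd(309357, 1053126):
1053126 = 3*309357 + 125055
309357 = 2*125055 + 59247
125055 = 2*59247 + 6561
59247 = 9*6561 + 198
6561 = 33*198 + 27
198 = 7*27 + 9
27 = 3*9 + 0
gcd = 9, but 9 ∤ 706416, so the congruence has no solution.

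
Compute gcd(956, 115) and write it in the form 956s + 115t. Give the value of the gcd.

Euclidean algorithm:
956 = 8*115 + 36
115 = 3*36 + 7
36 = 5*7 + 1
7 = 7*1 + 0
gcd(956, 115) = 1.
Express as a combination:
1 = 36 − 5·7
1 = −5·115 + 16·36
1 = 16·956 − 133·115
So 1 = (16)·956 + (-133)·115.

1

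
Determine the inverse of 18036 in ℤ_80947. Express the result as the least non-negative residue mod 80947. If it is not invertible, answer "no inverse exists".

Run Euclid on (80947, 18036):
80947 = 4·18036 + 8803
18036 = 2·8803 + 430
8803 = 20·430 + 203
430 = 2·203 + 24
203 = 8·24 + 11
24 = 2·11 + 2
11 = 5·2 + 1
2 = 2·1 + 0
Since gcd(18036, 80947) = 1, back-substitute to write 1 as a combination:
1 = 11 − 5·2
1 = −5·24 + 11·11
1 = 11·203 − 93·24
1 = −93·430 + 197·203
1 = 197·8803 − 4033·430
1 = −4033·18036 + 8263·8803
1 = 8263·80947 − 37085·18036
So 18036·(-37085) ≡ 1 (mod 80947), and -37085 ≡ 43862 (mod 80947).

43862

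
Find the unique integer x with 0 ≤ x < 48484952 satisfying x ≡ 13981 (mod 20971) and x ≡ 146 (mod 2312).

Write x = 13981 + 20971·k. Then 20971·k ≡ 146 − 13981 ≡ 37 (mod 2312).
Need 20971⁻¹ mod 2312. Extended Euclid on (2312, 163):
2312 = 14×163 + 30
163 = 5×30 + 13
30 = 2×13 + 4
13 = 3×4 + 1
4 = 4×1 + 0
Back-substitute:
1 = 13 − 3·4
1 = −3·30 + 7·13
1 = 7·163 − 38·30
1 = −38·2312 + 539·163
20971⁻¹ ≡ 539 (mod 2312), so k ≡ 539·37 ≡ 1447 (mod 2312).
x = 13981 + 20971·1447 = 30359018.

30359018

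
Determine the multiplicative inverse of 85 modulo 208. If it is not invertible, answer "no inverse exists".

Apply the Euclidean algorithm to 208 and 85:
208 = 2×85 + 38
85 = 2×38 + 9
38 = 4×9 + 2
9 = 4×2 + 1
2 = 2×1 + 0
The gcd is 1. Working backward:
1 = 9 − 4·2
1 = −4·38 + 17·9
1 = 17·85 − 38·38
1 = −38·208 + 93·85
So 85·93 ≡ 1 (mod 208).

93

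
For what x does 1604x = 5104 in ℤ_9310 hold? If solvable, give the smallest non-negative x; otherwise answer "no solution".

2766

First find gcd(1604, 9310):
9310 = 5*1604 + 1290
1604 = 1*1290 + 314
1290 = 4*314 + 34
314 = 9*34 + 8
34 = 4*8 + 2
8 = 4*2 + 0
gcd = 2 and 2 | 5104, so solutions exist. Divide through by 2: 802x ≡ 2552 (mod 4655).
Now find 802⁻¹ mod 4655:
4655 = 5×802 + 645
802 = 1×645 + 157
645 = 4×157 + 17
157 = 9×17 + 4
17 = 4×4 + 1
4 = 4×1 + 0
Back-substitute:
1 = 17 − 4·4
1 = −4·157 + 37·17
1 = 37·645 − 152·157
1 = −152·802 + 189·645
1 = 189·4655 − 1097·802
So 802·(-1097) ≡ 1 (mod 4655), i.e. 802⁻¹ ≡ 3558.
Then x ≡ 3558·2552 ≡ 2766 (mod 4655); the smallest non-negative solution is x = 2766.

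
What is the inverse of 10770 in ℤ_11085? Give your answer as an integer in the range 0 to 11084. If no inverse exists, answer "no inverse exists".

Compute gcd(10770, 11085):
11085 = 1×10770 + 315
10770 = 34×315 + 60
315 = 5×60 + 15
60 = 4×15 + 0
Since gcd = 15 > 1, 10770 is not a unit mod 11085.

no inverse exists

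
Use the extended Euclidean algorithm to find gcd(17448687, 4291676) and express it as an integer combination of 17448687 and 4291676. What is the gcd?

Apply Euclid's algorithm to 17448687 and 4291676:
17448687 = 4*4291676 + 281983
4291676 = 15*281983 + 61931
281983 = 4*61931 + 34259
61931 = 1*34259 + 27672
34259 = 1*27672 + 6587
27672 = 4*6587 + 1324
6587 = 4*1324 + 1291
1324 = 1*1291 + 33
1291 = 39*33 + 4
33 = 8*4 + 1
4 = 4*1 + 0
gcd(17448687, 4291676) = 1.
Express as a combination:
1 = 33 − 8·4
1 = −8·1291 + 313·33
1 = 313·1324 − 321·1291
1 = −321·6587 + 1597·1324
1 = 1597·27672 − 6709·6587
1 = −6709·34259 + 8306·27672
1 = 8306·61931 − 15015·34259
1 = −15015·281983 + 68366·61931
1 = 68366·4291676 − 1040505·281983
1 = −1040505·17448687 + 4230386·4291676
So 1 = (-1040505)·17448687 + (4230386)·4291676.

1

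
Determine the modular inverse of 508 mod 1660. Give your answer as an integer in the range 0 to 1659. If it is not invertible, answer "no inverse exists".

no inverse exists

Compute gcd(508, 1660):
1660 = 3·508 + 136
508 = 3·136 + 100
136 = 1·100 + 36
100 = 2·36 + 28
36 = 1·28 + 8
28 = 3·8 + 4
8 = 2·4 + 0
Since gcd = 4 > 1, 508 is not a unit mod 1660.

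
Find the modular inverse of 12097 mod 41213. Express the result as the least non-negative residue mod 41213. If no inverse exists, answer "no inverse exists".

Extended Euclidean algorithm:
41213 = 3×12097 + 4922
12097 = 2×4922 + 2253
4922 = 2×2253 + 416
2253 = 5×416 + 173
416 = 2×173 + 70
173 = 2×70 + 33
70 = 2×33 + 4
33 = 8×4 + 1
4 = 4×1 + 0
The gcd is 1. Working backward:
1 = 33 − 8·4
1 = −8·70 + 17·33
1 = 17·173 − 42·70
1 = −42·416 + 101·173
1 = 101·2253 − 547·416
1 = −547·4922 + 1195·2253
1 = 1195·12097 − 2937·4922
1 = −2937·41213 + 10006·12097
So 12097·10006 ≡ 1 (mod 41213).

10006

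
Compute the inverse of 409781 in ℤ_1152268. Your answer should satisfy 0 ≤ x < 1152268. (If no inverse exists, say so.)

992737

Run Euclid on (1152268, 409781):
1152268 = 2*409781 + 332706
409781 = 1*332706 + 77075
332706 = 4*77075 + 24406
77075 = 3*24406 + 3857
24406 = 6*3857 + 1264
3857 = 3*1264 + 65
1264 = 19*65 + 29
65 = 2*29 + 7
29 = 4*7 + 1
7 = 7*1 + 0
The gcd is 1. Working backward:
1 = 29 − 4·7
1 = −4·65 + 9·29
1 = 9·1264 − 175·65
1 = −175·3857 + 534·1264
1 = 534·24406 − 3379·3857
1 = −3379·77075 + 10671·24406
1 = 10671·332706 − 46063·77075
1 = −46063·409781 + 56734·332706
1 = 56734·1152268 − 159531·409781
Hence 409781⁻¹ ≡ -159531 ≡ 992737 (mod 1152268).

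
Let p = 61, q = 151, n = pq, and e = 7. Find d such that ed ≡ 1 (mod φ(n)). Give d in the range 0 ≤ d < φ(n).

5143

φ(n) = (p−1)(q−1) = 60·150 = 9000.
Need d with 7·d ≡ 1 (mod 9000). Apply the extended Euclidean algorithm:
9000 = 1285·7 + 5
7 = 1·5 + 2
5 = 2·2 + 1
2 = 2·1 + 0
Back-substitute:
1 = 5 − 2·2
1 = −2·7 + 3·5
1 = 3·9000 − 3857·7
So 7·(-3857) ≡ 1 (mod 9000), hence d ≡ -3857 ≡ 5143 (mod 9000).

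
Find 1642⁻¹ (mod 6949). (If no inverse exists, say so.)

4888

Extended Euclidean algorithm:
6949 = 4·1642 + 381
1642 = 4·381 + 118
381 = 3·118 + 27
118 = 4·27 + 10
27 = 2·10 + 7
10 = 1·7 + 3
7 = 2·3 + 1
3 = 3·1 + 0
The gcd is 1. Working backward:
1 = 7 − 2·3
1 = −2·10 + 3·7
1 = 3·27 − 8·10
1 = −8·118 + 35·27
1 = 35·381 − 113·118
1 = −113·1642 + 487·381
1 = 487·6949 − 2061·1642
Thus 1642·(-2061) ≡ 1 (mod 6949); reducing, -2061 mod 6949 = 4888.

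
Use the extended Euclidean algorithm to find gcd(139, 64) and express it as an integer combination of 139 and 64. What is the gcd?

Repeated division:
139 = 2*64 + 11
64 = 5*11 + 9
11 = 1*9 + 2
9 = 4*2 + 1
2 = 2*1 + 0
gcd(139, 64) = 1.
Back-substituting:
1 = 9 − 4·2
1 = −4·11 + 5·9
1 = 5·64 − 29·11
1 = −29·139 + 63·64
So 1 = (-29)·139 + (63)·64.

1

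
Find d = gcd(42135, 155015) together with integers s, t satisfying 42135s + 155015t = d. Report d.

5

Euclidean algorithm:
155015 = 3·42135 + 28610
42135 = 1·28610 + 13525
28610 = 2·13525 + 1560
13525 = 8·1560 + 1045
1560 = 1·1045 + 515
1045 = 2·515 + 15
515 = 34·15 + 5
15 = 3·5 + 0
gcd(42135, 155015) = 5.
Working backward:
5 = 515 − 34·15
5 = −34·1045 + 69·515
5 = 69·1560 − 103·1045
5 = −103·13525 + 893·1560
5 = 893·28610 − 1889·13525
5 = −1889·42135 + 2782·28610
5 = 2782·155015 − 10235·42135
So 5 = (2782)·155015 + (-10235)·42135.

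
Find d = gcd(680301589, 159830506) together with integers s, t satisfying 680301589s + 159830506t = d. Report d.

Apply Euclid's algorithm to 680301589 and 159830506:
680301589 = 4*159830506 + 40979565
159830506 = 3*40979565 + 36891811
40979565 = 1*36891811 + 4087754
36891811 = 9*4087754 + 102025
4087754 = 40*102025 + 6754
102025 = 15*6754 + 715
6754 = 9*715 + 319
715 = 2*319 + 77
319 = 4*77 + 11
77 = 7*11 + 0
gcd(680301589, 159830506) = 11.
Working backward:
11 = 319 − 4·77
11 = −4·715 + 9·319
11 = 9·6754 − 85·715
11 = −85·102025 + 1284·6754
11 = 1284·4087754 − 51445·102025
11 = −51445·36891811 + 464289·4087754
11 = 464289·40979565 − 515734·36891811
11 = −515734·159830506 + 2011491·40979565
11 = 2011491·680301589 − 8561698·159830506
So 11 = (2011491)·680301589 + (-8561698)·159830506.

11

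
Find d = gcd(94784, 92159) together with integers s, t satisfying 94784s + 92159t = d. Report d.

Euclidean algorithm:
94784 = 1·92159 + 2625
92159 = 35·2625 + 284
2625 = 9·284 + 69
284 = 4·69 + 8
69 = 8·8 + 5
8 = 1·5 + 3
5 = 1·3 + 2
3 = 1·2 + 1
2 = 2·1 + 0
gcd(94784, 92159) = 1.
Working backward:
1 = 3 − 2
1 = −5 + 2·3
1 = 2·8 − 3·5
1 = −3·69 + 26·8
1 = 26·284 − 107·69
1 = −107·2625 + 989·284
1 = 989·92159 − 34722·2625
1 = −34722·94784 + 35711·92159
So 1 = (-34722)·94784 + (35711)·92159.

1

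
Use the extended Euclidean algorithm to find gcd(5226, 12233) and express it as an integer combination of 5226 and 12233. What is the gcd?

13

Apply Euclid's algorithm to 12233 and 5226:
12233 = 2×5226 + 1781
5226 = 2×1781 + 1664
1781 = 1×1664 + 117
1664 = 14×117 + 26
117 = 4×26 + 13
26 = 2×13 + 0
gcd(5226, 12233) = 13.
Back-substituting:
13 = 117 − 4·26
13 = −4·1664 + 57·117
13 = 57·1781 − 61·1664
13 = −61·5226 + 179·1781
13 = 179·12233 − 419·5226
So 13 = (179)·12233 + (-419)·5226.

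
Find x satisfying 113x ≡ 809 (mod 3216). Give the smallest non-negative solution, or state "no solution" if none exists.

121

First find gcd(113, 3216):
3216 = 28×113 + 52
113 = 2×52 + 9
52 = 5×9 + 7
9 = 1×7 + 2
7 = 3×2 + 1
2 = 2×1 + 0
gcd = 1, so a unique solution mod 3216 exists.
Back-substitute for the Bézout coefficients:
1 = 7 − 3·2
1 = −3·9 + 4·7
1 = 4·52 − 23·9
1 = −23·113 + 50·52
1 = 50·3216 − 1423·113
So 113·(-1423) ≡ 1 (mod 3216), giving 113⁻¹ ≡ 1793.
x ≡ 113⁻¹·809 ≡ 1793·809 ≡ 121 (mod 3216).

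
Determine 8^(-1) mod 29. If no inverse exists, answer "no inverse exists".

11

Extended Euclidean algorithm:
29 = 3·8 + 5
8 = 1·5 + 3
5 = 1·3 + 2
3 = 1·2 + 1
2 = 2·1 + 0
gcd = 1, so the inverse exists. Back-substitute:
1 = 3 − 2
1 = −5 + 2·3
1 = 2·8 − 3·5
1 = −3·29 + 11·8
So 8·11 ≡ 1 (mod 29).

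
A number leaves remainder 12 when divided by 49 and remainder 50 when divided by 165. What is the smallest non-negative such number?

Write x = 12 + 49·k. Then 49·k ≡ 50 − 12 ≡ 38 (mod 165).
Need 49⁻¹ mod 165. Extended Euclid on (165, 49):
165 = 3·49 + 18
49 = 2·18 + 13
18 = 1·13 + 5
13 = 2·5 + 3
5 = 1·3 + 2
3 = 1·2 + 1
2 = 2·1 + 0
Back-substitute:
1 = 3 − 2
1 = −5 + 2·3
1 = 2·13 − 5·5
1 = −5·18 + 7·13
1 = 7·49 − 19·18
1 = −19·165 + 64·49
49⁻¹ ≡ 64 (mod 165), so k ≡ 64·38 ≡ 122 (mod 165).
x = 12 + 49·122 = 5990.

5990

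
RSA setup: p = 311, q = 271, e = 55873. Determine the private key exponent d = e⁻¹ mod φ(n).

φ(n) = (p−1)(q−1) = 310·270 = 83700.
Need d with 55873·d ≡ 1 (mod 83700). Apply the extended Euclidean algorithm:
83700 = 1×55873 + 27827
55873 = 2×27827 + 219
27827 = 127×219 + 14
219 = 15×14 + 9
14 = 1×9 + 5
9 = 1×5 + 4
5 = 1×4 + 1
4 = 4×1 + 0
Back-substitute:
1 = 5 − 4
1 = −9 + 2·5
1 = 2·14 − 3·9
1 = −3·219 + 47·14
1 = 47·27827 − 5972·219
1 = −5972·55873 + 11991·27827
1 = 11991·83700 − 17963·55873
So 55873·(-17963) ≡ 1 (mod 83700), hence d ≡ -17963 ≡ 65737 (mod 83700).

65737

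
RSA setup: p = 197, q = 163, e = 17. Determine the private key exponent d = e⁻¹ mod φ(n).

24281

φ(n) = (p−1)(q−1) = 196·162 = 31752.
Need d with 17·d ≡ 1 (mod 31752). Apply the extended Euclidean algorithm:
31752 = 1867·17 + 13
17 = 1·13 + 4
13 = 3·4 + 1
4 = 4·1 + 0
Back-substitute:
1 = 13 − 3·4
1 = −3·17 + 4·13
1 = 4·31752 − 7471·17
So 17·(-7471) ≡ 1 (mod 31752), hence d ≡ -7471 ≡ 24281 (mod 31752).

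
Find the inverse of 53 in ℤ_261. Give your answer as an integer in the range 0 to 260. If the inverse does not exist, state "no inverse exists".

197

Apply the Euclidean algorithm to 261 and 53:
261 = 4*53 + 49
53 = 1*49 + 4
49 = 12*4 + 1
4 = 4*1 + 0
Since gcd(53, 261) = 1, back-substitute to write 1 as a combination:
1 = 49 − 12·4
1 = −12·53 + 13·49
1 = 13·261 − 64·53
So 53·(-64) ≡ 1 (mod 261), and -64 ≡ 197 (mod 261).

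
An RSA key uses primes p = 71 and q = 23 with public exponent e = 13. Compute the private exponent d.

237

φ(n) = (p−1)(q−1) = 70·22 = 1540.
Need d with 13·d ≡ 1 (mod 1540). Apply the extended Euclidean algorithm:
1540 = 118*13 + 6
13 = 2*6 + 1
6 = 6*1 + 0
Back-substitute:
1 = 13 − 2·6
1 = −2·1540 + 237·13
So 13·237 ≡ 1 (mod 1540), hence d = 237.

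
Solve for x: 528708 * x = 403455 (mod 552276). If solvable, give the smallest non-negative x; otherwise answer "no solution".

no solution

gcd(528708, 552276):
552276 = 1*528708 + 23568
528708 = 22*23568 + 10212
23568 = 2*10212 + 3144
10212 = 3*3144 + 780
3144 = 4*780 + 24
780 = 32*24 + 12
24 = 2*12 + 0
gcd = 12, but 12 ∤ 403455, so the congruence has no solution.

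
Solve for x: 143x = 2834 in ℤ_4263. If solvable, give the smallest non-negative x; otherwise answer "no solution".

1570

First find gcd(143, 4263):
4263 = 29*143 + 116
143 = 1*116 + 27
116 = 4*27 + 8
27 = 3*8 + 3
8 = 2*3 + 2
3 = 1*2 + 1
2 = 2*1 + 0
gcd = 1, so a unique solution mod 4263 exists.
Back-substitute for the Bézout coefficients:
1 = 3 − 2
1 = −8 + 3·3
1 = 3·27 − 10·8
1 = −10·116 + 43·27
1 = 43·143 − 53·116
1 = −53·4263 + 1580·143
So 143·(1580) ≡ 1 (mod 4263), giving 143⁻¹ ≡ 1580.
x ≡ 143⁻¹·2834 ≡ 1580·2834 ≡ 1570 (mod 4263).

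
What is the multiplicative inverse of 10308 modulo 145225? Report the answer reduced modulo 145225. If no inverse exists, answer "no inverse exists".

70147

Extended Euclidean algorithm:
145225 = 14×10308 + 913
10308 = 11×913 + 265
913 = 3×265 + 118
265 = 2×118 + 29
118 = 4×29 + 2
29 = 14×2 + 1
2 = 2×1 + 0
The gcd is 1. Working backward:
1 = 29 − 14·2
1 = −14·118 + 57·29
1 = 57·265 − 128·118
1 = −128·913 + 441·265
1 = 441·10308 − 4979·913
1 = −4979·145225 + 70147·10308
So 10308·70147 ≡ 1 (mod 145225).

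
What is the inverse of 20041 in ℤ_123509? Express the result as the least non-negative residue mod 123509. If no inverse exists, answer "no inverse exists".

5602

Extended Euclidean algorithm:
123509 = 6×20041 + 3263
20041 = 6×3263 + 463
3263 = 7×463 + 22
463 = 21×22 + 1
22 = 22×1 + 0
The gcd is 1. Working backward:
1 = 463 − 21·22
1 = −21·3263 + 148·463
1 = 148·20041 − 909·3263
1 = −909·123509 + 5602·20041
So 20041·5602 ≡ 1 (mod 123509).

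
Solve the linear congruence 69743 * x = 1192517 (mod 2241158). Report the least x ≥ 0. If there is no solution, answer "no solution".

First find gcd(69743, 2241158):
2241158 = 32·69743 + 9382
69743 = 7·9382 + 4069
9382 = 2·4069 + 1244
4069 = 3·1244 + 337
1244 = 3·337 + 233
337 = 1·233 + 104
233 = 2·104 + 25
104 = 4·25 + 4
25 = 6·4 + 1
4 = 4·1 + 0
gcd = 1, so a unique solution mod 2241158 exists.
Back-substitute for the Bézout coefficients:
1 = 25 − 6·4
1 = −6·104 + 25·25
1 = 25·233 − 56·104
1 = −56·337 + 81·233
1 = 81·1244 − 299·337
1 = −299·4069 + 978·1244
1 = 978·9382 − 2255·4069
1 = −2255·69743 + 16763·9382
1 = 16763·2241158 − 538671·69743
So 69743·(-538671) ≡ 1 (mod 2241158), giving 69743⁻¹ ≡ 1702487.
x ≡ 69743⁻¹·1192517 ≡ 1702487·1192517 ≡ 2069159 (mod 2241158).

2069159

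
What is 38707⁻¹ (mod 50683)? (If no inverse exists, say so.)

43552

gcd(50683, 38707) by repeated division:
50683 = 1*38707 + 11976
38707 = 3*11976 + 2779
11976 = 4*2779 + 860
2779 = 3*860 + 199
860 = 4*199 + 64
199 = 3*64 + 7
64 = 9*7 + 1
7 = 7*1 + 0
The gcd is 1. Working backward:
1 = 64 − 9·7
1 = −9·199 + 28·64
1 = 28·860 − 121·199
1 = −121·2779 + 391·860
1 = 391·11976 − 1685·2779
1 = −1685·38707 + 5446·11976
1 = 5446·50683 − 7131·38707
So 38707·(-7131) ≡ 1 (mod 50683), and -7131 ≡ 43552 (mod 50683).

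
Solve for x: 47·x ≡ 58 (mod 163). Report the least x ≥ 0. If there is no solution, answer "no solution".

81

First find gcd(47, 163):
163 = 3×47 + 22
47 = 2×22 + 3
22 = 7×3 + 1
3 = 3×1 + 0
gcd = 1, so a unique solution mod 163 exists.
Back-substitute for the Bézout coefficients:
1 = 22 − 7·3
1 = −7·47 + 15·22
1 = 15·163 − 52·47
So 47·(-52) ≡ 1 (mod 163), giving 47⁻¹ ≡ 111.
x ≡ 47⁻¹·58 ≡ 111·58 ≡ 81 (mod 163).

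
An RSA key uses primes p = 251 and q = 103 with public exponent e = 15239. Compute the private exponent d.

23159

φ(n) = (p−1)(q−1) = 250·102 = 25500.
Need d with 15239·d ≡ 1 (mod 25500). Apply the extended Euclidean algorithm:
25500 = 1×15239 + 10261
15239 = 1×10261 + 4978
10261 = 2×4978 + 305
4978 = 16×305 + 98
305 = 3×98 + 11
98 = 8×11 + 10
11 = 1×10 + 1
10 = 10×1 + 0
Back-substitute:
1 = 11 − 10
1 = −98 + 9·11
1 = 9·305 − 28·98
1 = −28·4978 + 457·305
1 = 457·10261 − 942·4978
1 = −942·15239 + 1399·10261
1 = 1399·25500 − 2341·15239
So 15239·(-2341) ≡ 1 (mod 25500), hence d ≡ -2341 ≡ 23159 (mod 25500).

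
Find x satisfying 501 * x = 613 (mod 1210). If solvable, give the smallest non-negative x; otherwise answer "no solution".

First find gcd(501, 1210):
1210 = 2×501 + 208
501 = 2×208 + 85
208 = 2×85 + 38
85 = 2×38 + 9
38 = 4×9 + 2
9 = 4×2 + 1
2 = 2×1 + 0
gcd = 1, so a unique solution mod 1210 exists.
Back-substitute for the Bézout coefficients:
1 = 9 − 4·2
1 = −4·38 + 17·9
1 = 17·85 − 38·38
1 = −38·208 + 93·85
1 = 93·501 − 224·208
1 = −224·1210 + 541·501
So 501·(541) ≡ 1 (mod 1210), giving 501⁻¹ ≡ 541.
x ≡ 501⁻¹·613 ≡ 541·613 ≡ 93 (mod 1210).

93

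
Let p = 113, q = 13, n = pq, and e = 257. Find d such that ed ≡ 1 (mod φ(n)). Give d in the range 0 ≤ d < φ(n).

φ(n) = (p−1)(q−1) = 112·12 = 1344.
Need d with 257·d ≡ 1 (mod 1344). Apply the extended Euclidean algorithm:
1344 = 5·257 + 59
257 = 4·59 + 21
59 = 2·21 + 17
21 = 1·17 + 4
17 = 4·4 + 1
4 = 4·1 + 0
Back-substitute:
1 = 17 − 4·4
1 = −4·21 + 5·17
1 = 5·59 − 14·21
1 = −14·257 + 61·59
1 = 61·1344 − 319·257
So 257·(-319) ≡ 1 (mod 1344), hence d ≡ -319 ≡ 1025 (mod 1344).

1025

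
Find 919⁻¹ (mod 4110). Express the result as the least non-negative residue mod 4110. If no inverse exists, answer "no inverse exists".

3949

gcd(4110, 919) by repeated division:
4110 = 4·919 + 434
919 = 2·434 + 51
434 = 8·51 + 26
51 = 1·26 + 25
26 = 1·25 + 1
25 = 25·1 + 0
gcd = 1, so the inverse exists. Back-substitute:
1 = 26 − 25
1 = −51 + 2·26
1 = 2·434 − 17·51
1 = −17·919 + 36·434
1 = 36·4110 − 161·919
Thus 919·(-161) ≡ 1 (mod 4110); reducing, -161 mod 4110 = 3949.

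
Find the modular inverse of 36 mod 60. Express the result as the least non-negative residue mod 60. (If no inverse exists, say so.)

no inverse exists

Euclidean algorithm on 60, 36:
60 = 1*36 + 24
36 = 1*24 + 12
24 = 2*12 + 0
gcd(36, 60) = 12 ≠ 1, so 36 has no multiplicative inverse modulo 60.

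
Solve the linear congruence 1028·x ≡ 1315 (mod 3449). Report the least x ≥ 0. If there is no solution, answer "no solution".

First find gcd(1028, 3449):
3449 = 3*1028 + 365
1028 = 2*365 + 298
365 = 1*298 + 67
298 = 4*67 + 30
67 = 2*30 + 7
30 = 4*7 + 2
7 = 3*2 + 1
2 = 2*1 + 0
gcd = 1, so a unique solution mod 3449 exists.
Back-substitute for the Bézout coefficients:
1 = 7 − 3·2
1 = −3·30 + 13·7
1 = 13·67 − 29·30
1 = −29·298 + 129·67
1 = 129·365 − 158·298
1 = −158·1028 + 445·365
1 = 445·3449 − 1493·1028
So 1028·(-1493) ≡ 1 (mod 3449), giving 1028⁻¹ ≡ 1956.
x ≡ 1028⁻¹·1315 ≡ 1956·1315 ≡ 2635 (mod 3449).

2635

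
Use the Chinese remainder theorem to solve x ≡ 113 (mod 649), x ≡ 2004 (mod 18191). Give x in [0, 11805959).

8133381

Write x = 113 + 649·k. Then 649·k ≡ 2004 − 113 ≡ 1891 (mod 18191).
Need 649⁻¹ mod 18191. Extended Euclid on (18191, 649):
18191 = 28·649 + 19
649 = 34·19 + 3
19 = 6·3 + 1
3 = 3·1 + 0
Back-substitute:
1 = 19 − 6·3
1 = −6·649 + 205·19
1 = 205·18191 − 5746·649
649⁻¹ ≡ 12445 (mod 18191), so k ≡ 12445·1891 ≡ 12532 (mod 18191).
x = 113 + 649·12532 = 8133381.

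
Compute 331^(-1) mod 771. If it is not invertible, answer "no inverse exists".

Apply the Euclidean algorithm to 771 and 331:
771 = 2×331 + 109
331 = 3×109 + 4
109 = 27×4 + 1
4 = 4×1 + 0
Since gcd(331, 771) = 1, back-substitute to write 1 as a combination:
1 = 109 − 27·4
1 = −27·331 + 82·109
1 = 82·771 − 191·331
Hence 331⁻¹ ≡ -191 ≡ 580 (mod 771).

580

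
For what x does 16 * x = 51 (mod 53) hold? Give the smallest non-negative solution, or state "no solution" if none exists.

33

First find gcd(16, 53):
53 = 3*16 + 5
16 = 3*5 + 1
5 = 5*1 + 0
gcd = 1, so a unique solution mod 53 exists.
Back-substitute for the Bézout coefficients:
1 = 16 − 3·5
1 = −3·53 + 10·16
So 16·(10) ≡ 1 (mod 53), giving 16⁻¹ ≡ 10.
x ≡ 16⁻¹·51 ≡ 10·51 ≡ 33 (mod 53).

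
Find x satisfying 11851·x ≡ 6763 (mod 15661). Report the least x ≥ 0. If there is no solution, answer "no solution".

First find gcd(11851, 15661):
15661 = 1×11851 + 3810
11851 = 3×3810 + 421
3810 = 9×421 + 21
421 = 20×21 + 1
21 = 21×1 + 0
gcd = 1, so a unique solution mod 15661 exists.
Back-substitute for the Bézout coefficients:
1 = 421 − 20·21
1 = −20·3810 + 181·421
1 = 181·11851 − 563·3810
1 = −563·15661 + 744·11851
So 11851·(744) ≡ 1 (mod 15661), giving 11851⁻¹ ≡ 744.
x ≡ 11851⁻¹·6763 ≡ 744·6763 ≡ 4491 (mod 15661).

4491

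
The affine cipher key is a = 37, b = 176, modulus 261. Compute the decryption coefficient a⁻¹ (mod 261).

Run Euclid on (261, 37):
261 = 7×37 + 2
37 = 18×2 + 1
2 = 2×1 + 0
The gcd is 1. Working backward:
1 = 37 − 18·2
1 = −18·261 + 127·37
So 37·127 ≡ 1 (mod 261).

127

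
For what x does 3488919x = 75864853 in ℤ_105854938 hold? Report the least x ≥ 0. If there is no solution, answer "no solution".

gcd(3488919, 105854938):
105854938 = 30·3488919 + 1187368
3488919 = 2·1187368 + 1114183
1187368 = 1·1114183 + 73185
1114183 = 15·73185 + 16408
73185 = 4·16408 + 7553
16408 = 2·7553 + 1302
7553 = 5·1302 + 1043
1302 = 1·1043 + 259
1043 = 4·259 + 7
259 = 37·7 + 0
gcd = 7, but 7 ∤ 75864853, so the congruence has no solution.

no solution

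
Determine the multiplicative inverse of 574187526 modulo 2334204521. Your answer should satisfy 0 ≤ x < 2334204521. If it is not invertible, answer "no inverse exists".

Euclidean algorithm on 2334204521, 574187526:
2334204521 = 4*574187526 + 37454417
574187526 = 15*37454417 + 12371271
37454417 = 3*12371271 + 340604
12371271 = 36*340604 + 109527
340604 = 3*109527 + 12023
109527 = 9*12023 + 1320
12023 = 9*1320 + 143
1320 = 9*143 + 33
143 = 4*33 + 11
33 = 3*11 + 0
The gcd is 11, not 1, hence no inverse exists.

no inverse exists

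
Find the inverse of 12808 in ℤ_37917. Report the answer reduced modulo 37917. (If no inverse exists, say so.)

33355

Run Euclid on (37917, 12808):
37917 = 2*12808 + 12301
12808 = 1*12301 + 507
12301 = 24*507 + 133
507 = 3*133 + 108
133 = 1*108 + 25
108 = 4*25 + 8
25 = 3*8 + 1
8 = 8*1 + 0
Since gcd(12808, 37917) = 1, back-substitute to write 1 as a combination:
1 = 25 − 3·8
1 = −3·108 + 13·25
1 = 13·133 − 16·108
1 = −16·507 + 61·133
1 = 61·12301 − 1480·507
1 = −1480·12808 + 1541·12301
1 = 1541·37917 − 4562·12808
Thus 12808·(-4562) ≡ 1 (mod 37917); reducing, -4562 mod 37917 = 33355.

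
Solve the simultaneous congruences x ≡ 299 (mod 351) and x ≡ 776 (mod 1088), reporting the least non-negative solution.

225992

Write x = 299 + 351·k. Then 351·k ≡ 776 − 299 ≡ 477 (mod 1088).
Need 351⁻¹ mod 1088. Extended Euclid on (1088, 351):
1088 = 3·351 + 35
351 = 10·35 + 1
35 = 35·1 + 0
Back-substitute:
1 = 351 − 10·35
1 = −10·1088 + 31·351
351⁻¹ ≡ 31 (mod 1088), so k ≡ 31·477 ≡ 643 (mod 1088).
x = 299 + 351·643 = 225992.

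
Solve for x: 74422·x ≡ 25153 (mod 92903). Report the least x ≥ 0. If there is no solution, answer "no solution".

First find gcd(74422, 92903):
92903 = 1·74422 + 18481
74422 = 4·18481 + 498
18481 = 37·498 + 55
498 = 9·55 + 3
55 = 18·3 + 1
3 = 3·1 + 0
gcd = 1, so a unique solution mod 92903 exists.
Back-substitute for the Bézout coefficients:
1 = 55 − 18·3
1 = −18·498 + 163·55
1 = 163·18481 − 6049·498
1 = −6049·74422 + 24359·18481
1 = 24359·92903 − 30408·74422
So 74422·(-30408) ≡ 1 (mod 92903), giving 74422⁻¹ ≡ 62495.
x ≡ 74422⁻¹·25153 ≡ 62495·25153 ≡ 17975 (mod 92903).

17975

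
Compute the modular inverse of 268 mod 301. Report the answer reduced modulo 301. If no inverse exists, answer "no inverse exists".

228

Apply the Euclidean algorithm to 301 and 268:
301 = 1*268 + 33
268 = 8*33 + 4
33 = 8*4 + 1
4 = 4*1 + 0
The gcd is 1. Working backward:
1 = 33 − 8·4
1 = −8·268 + 65·33
1 = 65·301 − 73·268
Thus 268·(-73) ≡ 1 (mod 301); reducing, -73 mod 301 = 228.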